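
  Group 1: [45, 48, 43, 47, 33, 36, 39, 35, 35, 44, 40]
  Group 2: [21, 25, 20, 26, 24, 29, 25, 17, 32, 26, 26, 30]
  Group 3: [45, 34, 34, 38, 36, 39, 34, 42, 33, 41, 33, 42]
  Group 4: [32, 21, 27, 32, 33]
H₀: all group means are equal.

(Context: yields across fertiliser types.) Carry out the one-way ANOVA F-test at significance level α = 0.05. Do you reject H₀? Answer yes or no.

Group means [40.45, 25.08, 37.58, 29.00], grand mean 33.550
SSB = Σnᵢ(x̄ᵢ−x̄)² = 1683.339; SSW = ΣΣ(x−x̄ᵢ)² = 768.561
MSB = 1683.339/3 = 561.1131; MSW = 768.561/36 = 21.3489
F = MSB/MSW = 26.2830
df = (3, 36)
p-value (upper-tail) = 0.00000
At α=0.05: p < α → reject H₀

reject H₀: yes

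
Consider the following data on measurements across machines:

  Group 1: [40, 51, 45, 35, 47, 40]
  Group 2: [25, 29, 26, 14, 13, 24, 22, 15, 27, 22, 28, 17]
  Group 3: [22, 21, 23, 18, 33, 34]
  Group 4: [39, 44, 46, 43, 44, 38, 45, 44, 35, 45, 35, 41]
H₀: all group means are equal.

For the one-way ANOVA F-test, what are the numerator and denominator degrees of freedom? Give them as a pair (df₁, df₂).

k = 4 groups, N = 36 total
df = (k−1, N−k) = (4−1, 36−4) = (3, 32)

degrees of freedom = [3, 32]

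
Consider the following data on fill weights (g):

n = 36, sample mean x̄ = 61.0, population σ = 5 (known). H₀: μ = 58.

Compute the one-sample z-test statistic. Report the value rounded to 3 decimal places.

SE = σ/√n = 5/√36 = 0.8333
z = (x̄−μ₀)/SE = (61.0−58)/0.8333 = 3.6000

test statistic = 3.600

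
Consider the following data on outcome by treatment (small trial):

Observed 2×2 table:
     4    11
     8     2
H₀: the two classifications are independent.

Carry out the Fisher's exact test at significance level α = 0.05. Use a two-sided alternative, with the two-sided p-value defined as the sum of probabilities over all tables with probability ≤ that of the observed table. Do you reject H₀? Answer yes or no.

Margins: r₁=15, r₂=10, c₁=12, c₂=13, n=25
p_obs = C(15,4)·C(10,8)/C(25,12); sum pmf over tables with pmf ≤ p_obs
p-value (two-sided) = 0.01542
At α=0.05: p < α → reject H₀

reject H₀: yes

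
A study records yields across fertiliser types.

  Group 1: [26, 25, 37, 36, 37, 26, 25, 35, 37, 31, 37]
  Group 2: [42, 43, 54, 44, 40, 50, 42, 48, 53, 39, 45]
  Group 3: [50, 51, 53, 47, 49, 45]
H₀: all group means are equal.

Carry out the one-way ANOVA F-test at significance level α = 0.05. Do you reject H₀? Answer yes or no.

reject H₀: yes

Group means [32.00, 45.45, 49.17], grand mean 40.964
SSB = Σnᵢ(x̄ᵢ−x̄)² = 1509.404; SSW = ΣΣ(x−x̄ᵢ)² = 597.561
MSB = 1509.404/2 = 754.7018; MSW = 597.561/25 = 23.9024
F = MSB/MSW = 31.5743
df = (2, 25)
p-value (upper-tail) = 0.00000
At α=0.05: p < α → reject H₀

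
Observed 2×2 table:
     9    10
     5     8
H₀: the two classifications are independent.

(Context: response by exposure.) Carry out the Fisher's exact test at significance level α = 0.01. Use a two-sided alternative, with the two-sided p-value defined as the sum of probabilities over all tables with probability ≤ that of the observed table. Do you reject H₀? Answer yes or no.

reject H₀: no

Margins: r₁=19, r₂=13, c₁=14, c₂=18, n=32
p_obs = C(19,9)·C(13,5)/C(32,14); sum pmf over tables with pmf ≤ p_obs
p-value (two-sided) = 0.72489
At α=0.01: p ≥ α → fail to reject H₀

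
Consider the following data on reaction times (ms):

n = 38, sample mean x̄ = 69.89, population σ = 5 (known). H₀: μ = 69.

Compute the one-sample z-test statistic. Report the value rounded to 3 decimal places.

SE = σ/√n = 5/√38 = 0.8111
z = (x̄−μ₀)/SE = (69.89−69)/0.8111 = 1.0973

test statistic = 1.097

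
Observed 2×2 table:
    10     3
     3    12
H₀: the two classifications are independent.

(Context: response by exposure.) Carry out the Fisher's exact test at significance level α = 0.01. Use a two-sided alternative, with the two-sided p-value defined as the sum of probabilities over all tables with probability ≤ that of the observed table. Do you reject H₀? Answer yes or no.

reject H₀: yes

Margins: r₁=13, r₂=15, c₁=13, c₂=15, n=28
p_obs = C(13,10)·C(15,3)/C(28,13); sum pmf over tables with pmf ≤ p_obs
p-value (two-sided) = 0.00670
At α=0.01: p < α → reject H₀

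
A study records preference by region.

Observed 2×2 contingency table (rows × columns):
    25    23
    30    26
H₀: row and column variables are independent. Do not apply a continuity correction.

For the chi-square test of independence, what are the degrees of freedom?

df = (r−1)(c−1) = (2−1)·(2−1) = 1

degrees of freedom = 1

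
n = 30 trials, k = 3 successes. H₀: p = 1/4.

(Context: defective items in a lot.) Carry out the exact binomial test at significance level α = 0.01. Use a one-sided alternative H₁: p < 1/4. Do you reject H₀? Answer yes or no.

reject H₀: no

Exact binomial: n=30, k=3, p₀=1/4=0.2500
P(X≤3) from Σ C(n,i)·p₀^i·(1−p₀)^(n−i)
p-value (one-sided, H₁ less) = 0.03745
At α=0.01: p ≥ α → fail to reject H₀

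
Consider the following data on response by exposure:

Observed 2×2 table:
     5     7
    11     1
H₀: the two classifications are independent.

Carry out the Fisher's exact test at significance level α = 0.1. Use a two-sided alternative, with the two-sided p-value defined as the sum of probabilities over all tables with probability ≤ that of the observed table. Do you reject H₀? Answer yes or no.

Margins: r₁=12, r₂=12, c₁=16, c₂=8, n=24
p_obs = C(12,5)·C(12,11)/C(24,16); sum pmf over tables with pmf ≤ p_obs
p-value (two-sided) = 0.02719
At α=0.1: p < α → reject H₀

reject H₀: yes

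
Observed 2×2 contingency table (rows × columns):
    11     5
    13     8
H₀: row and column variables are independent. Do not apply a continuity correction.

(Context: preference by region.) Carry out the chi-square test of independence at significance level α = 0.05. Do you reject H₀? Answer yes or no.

reject H₀: no

Row totals [16, 21], col totals [24, 13], n=37
χ² = (11−10.38)²/10.38 + (5−5.62)²/5.62 + (13−13.62)²/13.62 + (8−7.38)²/7.38 = 0.1867
df = 1
p-value (upper-tail) = 0.66567
At α=0.05: p ≥ α → fail to reject H₀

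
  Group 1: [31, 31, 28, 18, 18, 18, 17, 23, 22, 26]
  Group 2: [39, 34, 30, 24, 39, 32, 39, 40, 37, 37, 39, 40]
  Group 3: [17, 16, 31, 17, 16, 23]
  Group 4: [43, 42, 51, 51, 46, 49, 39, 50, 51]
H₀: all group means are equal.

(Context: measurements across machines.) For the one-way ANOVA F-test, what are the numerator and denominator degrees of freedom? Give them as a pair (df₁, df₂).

k = 4 groups, N = 37 total
df = (k−1, N−k) = (4−1, 37−4) = (3, 33)

degrees of freedom = [3, 33]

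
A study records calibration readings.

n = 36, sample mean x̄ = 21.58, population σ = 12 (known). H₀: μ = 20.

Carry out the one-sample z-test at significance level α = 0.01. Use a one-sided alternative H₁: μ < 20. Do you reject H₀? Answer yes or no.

SE = σ/√n = 12/√36 = 2.0000
z = (x̄−μ₀)/SE = (21.58−20)/2.0000 = 0.7900
p-value (one-sided, H₁ less) = 0.78524
At α=0.01: p ≥ α → fail to reject H₀

reject H₀: no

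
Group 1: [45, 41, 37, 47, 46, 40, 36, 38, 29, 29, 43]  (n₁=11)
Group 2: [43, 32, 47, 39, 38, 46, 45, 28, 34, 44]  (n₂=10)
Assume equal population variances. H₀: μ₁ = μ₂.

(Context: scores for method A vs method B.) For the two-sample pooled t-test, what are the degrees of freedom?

degrees of freedom = 19

df = n₁ + n₂ − 2 = 11 + 10 − 2 = 19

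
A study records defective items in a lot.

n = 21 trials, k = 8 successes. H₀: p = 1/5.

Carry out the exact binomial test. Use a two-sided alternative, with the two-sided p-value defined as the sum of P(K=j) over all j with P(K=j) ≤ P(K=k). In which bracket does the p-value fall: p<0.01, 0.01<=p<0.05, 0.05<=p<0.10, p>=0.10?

p-value bracket: 0.05<=p<0.10

Exact binomial: n=21, k=8, p₀=1/5=0.2000
P(X=j) = C(n,j)·p₀^j·(1−p₀)^(n−j); p = Σ P(X=j) over j with P(X=j) ≤ P(X=8)
p-value (two-sided) = 0.05228
→ bracket: 0.05<=p<0.10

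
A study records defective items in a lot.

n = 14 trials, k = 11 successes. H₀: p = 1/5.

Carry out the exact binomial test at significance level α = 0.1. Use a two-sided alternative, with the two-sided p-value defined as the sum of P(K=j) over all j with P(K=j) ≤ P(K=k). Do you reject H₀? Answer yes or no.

Exact binomial: n=14, k=11, p₀=1/5=0.2000
P(X=j) = C(n,j)·p₀^j·(1−p₀)^(n−j); p = Σ P(X=j) over j with P(X=j) ≤ P(X=11)
p-value (two-sided) = 0.00000
At α=0.1: p < α → reject H₀

reject H₀: yes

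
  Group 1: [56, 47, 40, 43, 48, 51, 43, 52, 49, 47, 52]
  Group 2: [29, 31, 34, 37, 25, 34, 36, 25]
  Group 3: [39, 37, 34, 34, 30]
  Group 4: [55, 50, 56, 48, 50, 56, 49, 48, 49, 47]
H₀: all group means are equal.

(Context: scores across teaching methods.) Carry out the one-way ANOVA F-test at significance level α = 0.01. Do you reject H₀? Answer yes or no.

Group means [48.00, 31.38, 34.80, 50.80], grand mean 42.971
SSB = Σnᵢ(x̄ᵢ−x̄)² = 2300.696; SSW = ΣΣ(x−x̄ᵢ)² = 532.275
MSB = 2300.696/3 = 766.8985; MSW = 532.275/30 = 17.7425
F = MSB/MSW = 43.2238
df = (3, 30)
p-value (upper-tail) = 0.00000
At α=0.01: p < α → reject H₀

reject H₀: yes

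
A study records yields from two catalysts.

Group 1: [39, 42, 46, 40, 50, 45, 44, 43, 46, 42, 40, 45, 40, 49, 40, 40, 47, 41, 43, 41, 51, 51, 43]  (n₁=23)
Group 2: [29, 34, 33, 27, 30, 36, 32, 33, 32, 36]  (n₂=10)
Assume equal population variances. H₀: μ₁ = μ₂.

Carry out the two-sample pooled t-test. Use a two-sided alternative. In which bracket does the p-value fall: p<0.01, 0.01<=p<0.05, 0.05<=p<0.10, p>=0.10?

x̄₁=43.826, s₁=3.762, n₁=23
x̄₂=32.200, s₂=2.898, n₂=10
s_p² = [22·3.762² + 9·2.898²]/31 = 12.4808
SE = √(s_p²·(1/23+1/10)) = 1.3382
t = (43.826−32.200)/1.3382 = 8.6880
df = 31
p-value (two-sided) = 0.00000
→ bracket: p<0.01

p-value bracket: p<0.01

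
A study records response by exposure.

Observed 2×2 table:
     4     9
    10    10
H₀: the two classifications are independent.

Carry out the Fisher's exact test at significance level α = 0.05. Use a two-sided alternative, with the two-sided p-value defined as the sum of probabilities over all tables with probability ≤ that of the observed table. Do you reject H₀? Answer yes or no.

Margins: r₁=13, r₂=20, c₁=14, c₂=19, n=33
p_obs = C(13,4)·C(20,10)/C(33,14); sum pmf over tables with pmf ≤ p_obs
p-value (two-sided) = 0.30954
At α=0.05: p ≥ α → fail to reject H₀

reject H₀: no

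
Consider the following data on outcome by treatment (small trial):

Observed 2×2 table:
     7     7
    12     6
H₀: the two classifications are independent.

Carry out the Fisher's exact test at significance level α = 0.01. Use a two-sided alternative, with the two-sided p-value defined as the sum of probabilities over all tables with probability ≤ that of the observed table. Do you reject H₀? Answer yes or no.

Margins: r₁=14, r₂=18, c₁=19, c₂=13, n=32
p_obs = C(14,7)·C(18,12)/C(32,19); sum pmf over tables with pmf ≤ p_obs
p-value (two-sided) = 0.47270
At α=0.01: p ≥ α → fail to reject H₀

reject H₀: no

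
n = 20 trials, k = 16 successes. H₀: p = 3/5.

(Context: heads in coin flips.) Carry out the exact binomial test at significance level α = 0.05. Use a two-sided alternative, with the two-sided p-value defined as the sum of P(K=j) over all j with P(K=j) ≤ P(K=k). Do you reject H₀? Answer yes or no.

Exact binomial: n=20, k=16, p₀=3/5=0.6000
P(X=j) = C(n,j)·p₀^j·(1−p₀)^(n−j); p = Σ P(X=j) over j with P(X=j) ≤ P(X=16)
p-value (two-sided) = 0.07198
At α=0.05: p ≥ α → fail to reject H₀

reject H₀: no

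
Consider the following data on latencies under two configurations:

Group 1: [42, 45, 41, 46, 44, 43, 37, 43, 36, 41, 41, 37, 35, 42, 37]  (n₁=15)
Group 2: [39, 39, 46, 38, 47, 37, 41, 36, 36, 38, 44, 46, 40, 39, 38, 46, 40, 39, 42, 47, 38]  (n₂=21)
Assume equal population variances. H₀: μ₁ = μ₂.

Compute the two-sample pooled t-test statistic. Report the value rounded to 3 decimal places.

test statistic = -0.078

x̄₁=40.667, s₁=3.457, n₁=15
x̄₂=40.762, s₂=3.714, n₂=21
s_p² = [14·3.457² + 20·3.714²]/34 = 13.0336
SE = √(s_p²·(1/15+1/21)) = 1.2205
t = (40.667−40.762)/1.2205 = -0.0780
df = 34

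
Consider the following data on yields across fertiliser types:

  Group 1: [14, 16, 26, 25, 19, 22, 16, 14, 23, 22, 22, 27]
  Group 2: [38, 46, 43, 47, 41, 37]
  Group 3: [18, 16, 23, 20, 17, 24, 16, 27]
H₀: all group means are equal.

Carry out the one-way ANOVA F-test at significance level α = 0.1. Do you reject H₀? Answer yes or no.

Group means [20.50, 42.00, 20.12], grand mean 25.346
SSB = Σnᵢ(x̄ᵢ−x̄)² = 2164.010; SSW = ΣΣ(x−x̄ᵢ)² = 435.875
MSB = 2164.010/2 = 1082.0048; MSW = 435.875/23 = 18.9511
F = MSB/MSW = 57.0946
df = (2, 23)
p-value (upper-tail) = 0.00000
At α=0.1: p < α → reject H₀

reject H₀: yes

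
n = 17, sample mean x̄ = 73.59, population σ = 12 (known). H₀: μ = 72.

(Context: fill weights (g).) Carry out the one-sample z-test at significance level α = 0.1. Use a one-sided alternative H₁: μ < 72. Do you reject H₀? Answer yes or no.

reject H₀: no

SE = σ/√n = 12/√17 = 2.9104
z = (x̄−μ₀)/SE = (73.59−72)/2.9104 = 0.5463
p-value (one-sided, H₁ less) = 0.70757
At α=0.1: p ≥ α → fail to reject H₀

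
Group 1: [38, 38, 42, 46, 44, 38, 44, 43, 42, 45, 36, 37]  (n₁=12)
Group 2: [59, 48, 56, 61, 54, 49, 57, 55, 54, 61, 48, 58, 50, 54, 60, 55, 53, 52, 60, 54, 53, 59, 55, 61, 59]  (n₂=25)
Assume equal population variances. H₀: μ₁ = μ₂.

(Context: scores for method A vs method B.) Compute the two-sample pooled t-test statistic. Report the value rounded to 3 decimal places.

x̄₁=41.083, s₁=3.476, n₁=12
x̄₂=55.400, s₂=4.062, n₂=25
s_p² = [11·3.476² + 24·4.062²]/35 = 15.1119
SE = √(s_p²·(1/12+1/25)) = 1.3652
t = (41.083−55.400)/1.3652 = -10.4868
df = 35

test statistic = -10.487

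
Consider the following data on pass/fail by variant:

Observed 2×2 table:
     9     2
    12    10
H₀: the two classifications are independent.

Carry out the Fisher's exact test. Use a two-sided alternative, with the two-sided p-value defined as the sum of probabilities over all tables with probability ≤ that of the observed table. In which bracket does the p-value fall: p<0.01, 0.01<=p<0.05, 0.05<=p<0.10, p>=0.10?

p-value bracket: p>=0.10

Margins: r₁=11, r₂=22, c₁=21, c₂=12, n=33
p_obs = C(11,9)·C(22,12)/C(33,21); sum pmf over tables with pmf ≤ p_obs
p-value (two-sided) = 0.24922
→ bracket: p>=0.10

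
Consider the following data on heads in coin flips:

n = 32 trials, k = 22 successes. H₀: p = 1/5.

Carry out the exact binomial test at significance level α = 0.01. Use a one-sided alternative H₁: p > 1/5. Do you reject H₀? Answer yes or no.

Exact binomial: n=32, k=22, p₀=1/5=0.2000
P(X≥22) from Σ C(n,i)·p₀^i·(1−p₀)^(n−i)
p-value (one-sided, H₁ greater) = 0.00000
At α=0.01: p < α → reject H₀

reject H₀: yes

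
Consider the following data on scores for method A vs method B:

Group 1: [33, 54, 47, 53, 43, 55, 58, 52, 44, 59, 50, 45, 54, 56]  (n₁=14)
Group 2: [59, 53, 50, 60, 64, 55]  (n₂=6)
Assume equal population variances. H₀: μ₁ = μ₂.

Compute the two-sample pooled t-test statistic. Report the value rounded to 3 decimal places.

x̄₁=50.214, s₁=7.116, n₁=14
x̄₂=56.833, s₂=5.115, n₂=6
s_p² = [13·7.116² + 5·5.115²]/18 = 43.8439
SE = √(s_p²·(1/14+1/6)) = 3.2309
t = (50.214−56.833)/3.2309 = -2.0486
df = 18

test statistic = -2.049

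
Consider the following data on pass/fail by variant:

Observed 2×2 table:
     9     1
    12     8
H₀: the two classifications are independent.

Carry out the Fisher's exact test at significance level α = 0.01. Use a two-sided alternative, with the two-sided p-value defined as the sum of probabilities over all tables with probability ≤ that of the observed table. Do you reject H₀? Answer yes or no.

Margins: r₁=10, r₂=20, c₁=21, c₂=9, n=30
p_obs = C(10,9)·C(20,12)/C(30,21); sum pmf over tables with pmf ≤ p_obs
p-value (two-sided) = 0.20351
At α=0.01: p ≥ α → fail to reject H₀

reject H₀: no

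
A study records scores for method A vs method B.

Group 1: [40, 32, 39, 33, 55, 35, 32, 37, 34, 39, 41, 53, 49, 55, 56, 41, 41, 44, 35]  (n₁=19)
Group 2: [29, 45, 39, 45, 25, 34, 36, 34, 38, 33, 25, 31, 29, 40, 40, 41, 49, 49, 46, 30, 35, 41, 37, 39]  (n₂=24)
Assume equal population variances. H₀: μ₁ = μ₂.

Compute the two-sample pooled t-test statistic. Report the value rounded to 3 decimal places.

x̄₁=41.632, s₁=8.160, n₁=19
x̄₂=37.083, s₂=6.903, n₂=24
s_p² = [18·8.160² + 23·6.903²]/41 = 55.9574
SE = √(s_p²·(1/19+1/24)) = 2.2971
t = (41.632−37.083)/2.2971 = 1.9800
df = 41

test statistic = 1.980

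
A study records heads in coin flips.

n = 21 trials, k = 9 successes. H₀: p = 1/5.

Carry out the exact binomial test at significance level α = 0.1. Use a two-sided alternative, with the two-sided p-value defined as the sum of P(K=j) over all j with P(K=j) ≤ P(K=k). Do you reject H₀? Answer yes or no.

reject H₀: yes

Exact binomial: n=21, k=9, p₀=1/5=0.2000
P(X=j) = C(n,j)·p₀^j·(1−p₀)^(n−j); p = Σ P(X=j) over j with P(X=j) ≤ P(X=9)
p-value (two-sided) = 0.02364
At α=0.1: p < α → reject H₀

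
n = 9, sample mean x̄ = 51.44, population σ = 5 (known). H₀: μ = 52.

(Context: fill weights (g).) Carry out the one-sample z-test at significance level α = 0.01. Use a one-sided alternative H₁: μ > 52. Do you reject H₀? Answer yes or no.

SE = σ/√n = 5/√9 = 1.6667
z = (x̄−μ₀)/SE = (51.44−52)/1.6667 = -0.3360
p-value (one-sided, H₁ greater) = 0.63156
At α=0.01: p ≥ α → fail to reject H₀

reject H₀: no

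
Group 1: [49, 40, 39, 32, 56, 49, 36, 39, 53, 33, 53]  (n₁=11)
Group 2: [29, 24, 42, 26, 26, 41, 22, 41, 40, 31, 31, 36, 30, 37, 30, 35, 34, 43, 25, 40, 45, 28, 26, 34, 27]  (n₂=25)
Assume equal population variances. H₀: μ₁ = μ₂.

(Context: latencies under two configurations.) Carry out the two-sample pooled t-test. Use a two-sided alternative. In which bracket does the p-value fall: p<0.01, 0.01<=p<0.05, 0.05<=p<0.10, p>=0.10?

x̄₁=43.545, s₁=8.653, n₁=11
x̄₂=32.920, s₂=6.763, n₂=25
s_p² = [10·8.653² + 24·6.763²]/34 = 54.3108
SE = √(s_p²·(1/11+1/25)) = 2.6664
t = (43.545−32.920)/2.6664 = 3.9849
df = 34
p-value (two-sided) = 0.00034
→ bracket: p<0.01

p-value bracket: p<0.01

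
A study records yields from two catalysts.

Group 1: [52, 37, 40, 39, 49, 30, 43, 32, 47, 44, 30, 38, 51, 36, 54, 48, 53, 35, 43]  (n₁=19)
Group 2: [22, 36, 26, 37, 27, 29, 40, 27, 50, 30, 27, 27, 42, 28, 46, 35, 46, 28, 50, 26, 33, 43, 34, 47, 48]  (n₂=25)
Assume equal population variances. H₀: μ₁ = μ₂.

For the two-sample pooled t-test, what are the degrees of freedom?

df = n₁ + n₂ − 2 = 19 + 25 − 2 = 42

degrees of freedom = 42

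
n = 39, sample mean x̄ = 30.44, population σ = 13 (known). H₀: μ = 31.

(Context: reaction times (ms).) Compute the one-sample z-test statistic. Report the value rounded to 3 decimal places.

test statistic = -0.269

SE = σ/√n = 13/√39 = 2.0817
z = (x̄−μ₀)/SE = (30.44−31)/2.0817 = -0.2690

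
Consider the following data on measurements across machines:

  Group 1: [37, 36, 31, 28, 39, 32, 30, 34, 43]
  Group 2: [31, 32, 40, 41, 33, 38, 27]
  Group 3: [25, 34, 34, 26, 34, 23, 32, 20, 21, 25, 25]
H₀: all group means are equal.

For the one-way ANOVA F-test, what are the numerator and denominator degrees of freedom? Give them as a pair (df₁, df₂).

degrees of freedom = [2, 24]

k = 3 groups, N = 27 total
df = (k−1, N−k) = (3−1, 27−3) = (2, 24)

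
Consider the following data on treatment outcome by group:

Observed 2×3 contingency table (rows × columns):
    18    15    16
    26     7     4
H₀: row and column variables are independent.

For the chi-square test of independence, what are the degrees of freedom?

df = (r−1)(c−1) = (2−1)·(3−1) = 2

degrees of freedom = 2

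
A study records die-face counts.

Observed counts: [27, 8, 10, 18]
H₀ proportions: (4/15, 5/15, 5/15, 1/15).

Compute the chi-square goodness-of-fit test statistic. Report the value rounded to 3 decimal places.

test statistic = 65.345

n = 63; E_i = n·p_i = [16.80, 21.00, 21.00, 4.20]
χ² = (27−16.80)²/16.80 + (8−21.00)²/21.00 + (10−21.00)²/21.00 + (18−4.20)²/4.20 = 65.3452
df = 3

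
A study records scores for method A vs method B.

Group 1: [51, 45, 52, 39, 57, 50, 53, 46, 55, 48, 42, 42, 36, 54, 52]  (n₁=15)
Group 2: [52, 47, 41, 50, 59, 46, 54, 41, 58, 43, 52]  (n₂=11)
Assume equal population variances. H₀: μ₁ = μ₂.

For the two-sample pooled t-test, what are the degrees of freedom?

degrees of freedom = 24

df = n₁ + n₂ − 2 = 15 + 11 − 2 = 24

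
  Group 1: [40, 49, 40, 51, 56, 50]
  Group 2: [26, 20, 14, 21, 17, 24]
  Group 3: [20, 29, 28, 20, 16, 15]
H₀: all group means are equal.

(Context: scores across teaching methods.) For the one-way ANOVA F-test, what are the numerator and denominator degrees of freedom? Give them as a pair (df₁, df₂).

k = 3 groups, N = 18 total
df = (k−1, N−k) = (3−1, 18−3) = (2, 15)

degrees of freedom = [2, 15]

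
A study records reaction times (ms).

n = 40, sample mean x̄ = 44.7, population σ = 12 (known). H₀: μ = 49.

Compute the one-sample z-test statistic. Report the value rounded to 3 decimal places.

test statistic = -2.266

SE = σ/√n = 12/√40 = 1.8974
z = (x̄−μ₀)/SE = (44.7−49)/1.8974 = -2.2663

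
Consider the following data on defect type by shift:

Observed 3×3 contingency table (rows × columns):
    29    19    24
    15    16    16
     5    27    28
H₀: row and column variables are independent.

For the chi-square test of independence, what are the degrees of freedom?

degrees of freedom = 4

df = (r−1)(c−1) = (3−1)·(3−1) = 4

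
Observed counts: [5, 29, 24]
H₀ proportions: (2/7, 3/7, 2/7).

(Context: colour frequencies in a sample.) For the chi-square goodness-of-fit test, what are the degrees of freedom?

degrees of freedom = 2

df = k − 1 = 3 − 1 = 2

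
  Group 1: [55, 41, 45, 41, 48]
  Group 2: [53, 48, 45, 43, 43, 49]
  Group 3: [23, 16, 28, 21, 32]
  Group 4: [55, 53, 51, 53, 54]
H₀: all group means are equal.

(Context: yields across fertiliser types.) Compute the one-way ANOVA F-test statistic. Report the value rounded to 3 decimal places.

Group means [46.00, 46.83, 24.00, 53.20], grand mean 42.714
SSB = Σnᵢ(x̄ᵢ−x̄)² = 2456.652; SSW = ΣΣ(x−x̄ᵢ)² = 375.633
MSB = 2456.652/3 = 818.8841; MSW = 375.633/17 = 22.0961
F = MSB/MSW = 37.0602
df = (3, 17)

test statistic = 37.060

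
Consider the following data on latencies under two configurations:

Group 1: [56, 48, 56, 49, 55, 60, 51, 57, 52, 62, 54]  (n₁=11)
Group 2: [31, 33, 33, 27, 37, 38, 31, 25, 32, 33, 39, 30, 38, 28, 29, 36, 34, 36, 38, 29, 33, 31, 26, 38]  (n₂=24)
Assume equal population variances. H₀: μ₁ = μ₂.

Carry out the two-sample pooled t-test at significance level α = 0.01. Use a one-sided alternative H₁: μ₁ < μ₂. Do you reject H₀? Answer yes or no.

x̄₁=54.545, s₁=4.344, n₁=11
x̄₂=32.708, s₂=4.154, n₂=24
s_p² = [10·4.344² + 23·4.154²]/33 = 17.7480
SE = √(s_p²·(1/11+1/24)) = 1.5339
t = (54.545−32.708)/1.5339 = 14.2360
df = 33
p-value (one-sided, H₁ less) = 1.00000
At α=0.01: p ≥ α → fail to reject H₀

reject H₀: no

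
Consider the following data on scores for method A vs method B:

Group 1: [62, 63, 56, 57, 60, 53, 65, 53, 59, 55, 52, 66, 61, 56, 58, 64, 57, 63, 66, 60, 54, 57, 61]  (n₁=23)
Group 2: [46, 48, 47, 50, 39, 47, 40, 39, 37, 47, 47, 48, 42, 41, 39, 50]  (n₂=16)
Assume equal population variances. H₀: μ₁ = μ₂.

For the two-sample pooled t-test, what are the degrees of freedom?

df = n₁ + n₂ − 2 = 23 + 16 − 2 = 37

degrees of freedom = 37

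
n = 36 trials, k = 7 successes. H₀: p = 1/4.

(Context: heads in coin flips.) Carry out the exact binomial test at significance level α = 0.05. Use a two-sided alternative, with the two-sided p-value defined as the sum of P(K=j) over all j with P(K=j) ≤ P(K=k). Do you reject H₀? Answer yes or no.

reject H₀: no

Exact binomial: n=36, k=7, p₀=1/4=0.2500
P(X=j) = C(n,j)·p₀^j·(1−p₀)^(n−j); p = Σ P(X=j) over j with P(X=j) ≤ P(X=7)
p-value (two-sided) = 0.56457
At α=0.05: p ≥ α → fail to reject H₀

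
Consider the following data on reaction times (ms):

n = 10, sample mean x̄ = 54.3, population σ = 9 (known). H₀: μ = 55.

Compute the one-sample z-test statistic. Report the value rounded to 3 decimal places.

SE = σ/√n = 9/√10 = 2.8460
z = (x̄−μ₀)/SE = (54.3−55)/2.8460 = -0.2460

test statistic = -0.246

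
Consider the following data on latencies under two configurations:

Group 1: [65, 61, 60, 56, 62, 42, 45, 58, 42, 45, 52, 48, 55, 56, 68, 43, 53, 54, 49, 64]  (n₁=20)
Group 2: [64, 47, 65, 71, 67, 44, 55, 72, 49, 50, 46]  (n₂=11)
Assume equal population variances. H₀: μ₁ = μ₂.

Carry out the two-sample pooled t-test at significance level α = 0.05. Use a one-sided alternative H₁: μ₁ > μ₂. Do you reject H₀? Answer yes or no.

x̄₁=53.900, s₁=8.039, n₁=20
x̄₂=57.273, s₂=10.678, n₂=11
s_p² = [19·8.039² + 10·10.678²]/29 = 81.6545
SE = √(s_p²·(1/20+1/11)) = 3.3920
t = (53.900−57.273)/3.3920 = -0.9943
df = 29
p-value (one-sided, H₁ greater) = 0.83585
At α=0.05: p ≥ α → fail to reject H₀

reject H₀: no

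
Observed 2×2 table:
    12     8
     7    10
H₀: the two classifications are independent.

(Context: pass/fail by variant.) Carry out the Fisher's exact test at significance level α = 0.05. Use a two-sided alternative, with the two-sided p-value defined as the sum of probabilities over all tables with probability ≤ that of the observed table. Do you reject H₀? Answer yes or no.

reject H₀: no

Margins: r₁=20, r₂=17, c₁=19, c₂=18, n=37
p_obs = C(20,12)·C(17,7)/C(37,19); sum pmf over tables with pmf ≤ p_obs
p-value (two-sided) = 0.32998
At α=0.05: p ≥ α → fail to reject H₀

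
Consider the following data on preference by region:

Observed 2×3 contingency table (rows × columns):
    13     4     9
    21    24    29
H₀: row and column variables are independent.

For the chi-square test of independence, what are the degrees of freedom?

degrees of freedom = 2

df = (r−1)(c−1) = (2−1)·(3−1) = 2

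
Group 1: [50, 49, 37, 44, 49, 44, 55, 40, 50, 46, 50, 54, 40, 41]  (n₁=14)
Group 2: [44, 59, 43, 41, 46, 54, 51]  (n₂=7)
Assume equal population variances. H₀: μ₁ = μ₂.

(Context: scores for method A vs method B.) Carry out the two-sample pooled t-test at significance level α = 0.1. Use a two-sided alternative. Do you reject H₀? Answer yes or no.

reject H₀: no

x̄₁=46.357, s₁=5.514, n₁=14
x̄₂=48.286, s₂=6.576, n₂=7
s_p² = [13·5.514² + 6·6.576²]/19 = 34.4549
SE = √(s_p²·(1/14+1/7)) = 2.7172
t = (46.357−48.286)/2.7172 = -0.7098
df = 19
p-value (two-sided) = 0.48647
At α=0.1: p ≥ α → fail to reject H₀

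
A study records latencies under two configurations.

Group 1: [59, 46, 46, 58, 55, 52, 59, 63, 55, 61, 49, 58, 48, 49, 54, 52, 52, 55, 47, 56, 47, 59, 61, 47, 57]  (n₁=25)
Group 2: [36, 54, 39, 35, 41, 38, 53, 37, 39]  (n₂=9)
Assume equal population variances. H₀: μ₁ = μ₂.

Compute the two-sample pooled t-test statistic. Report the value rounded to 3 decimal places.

x̄₁=53.800, s₁=5.299, n₁=25
x̄₂=41.333, s₂=7.124, n₂=9
s_p² = [24·5.299² + 8·7.124²]/32 = 33.7500
SE = √(s_p²·(1/25+1/9)) = 2.2583
t = (53.800−41.333)/2.2583 = 5.5203
df = 32

test statistic = 5.520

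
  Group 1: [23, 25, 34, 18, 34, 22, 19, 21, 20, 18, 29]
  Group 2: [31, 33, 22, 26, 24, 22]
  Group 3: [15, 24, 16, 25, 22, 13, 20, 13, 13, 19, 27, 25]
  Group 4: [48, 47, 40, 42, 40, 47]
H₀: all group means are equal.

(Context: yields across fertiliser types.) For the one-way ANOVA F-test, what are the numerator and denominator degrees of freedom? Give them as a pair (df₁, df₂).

degrees of freedom = [3, 31]

k = 4 groups, N = 35 total
df = (k−1, N−k) = (4−1, 35−4) = (3, 31)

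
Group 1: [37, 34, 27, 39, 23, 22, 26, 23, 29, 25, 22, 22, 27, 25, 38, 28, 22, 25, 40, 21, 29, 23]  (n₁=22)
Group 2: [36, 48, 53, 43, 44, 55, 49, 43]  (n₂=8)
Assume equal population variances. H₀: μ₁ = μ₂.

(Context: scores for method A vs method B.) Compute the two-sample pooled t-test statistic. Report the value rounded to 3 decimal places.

test statistic = -7.447

x̄₁=27.591, s₁=6.100, n₁=22
x̄₂=46.375, s₂=6.140, n₂=8
s_p² = [21·6.100² + 7·6.140²]/28 = 37.3283
SE = √(s_p²·(1/22+1/8)) = 2.5225
t = (27.591−46.375)/2.5225 = -7.4467
df = 28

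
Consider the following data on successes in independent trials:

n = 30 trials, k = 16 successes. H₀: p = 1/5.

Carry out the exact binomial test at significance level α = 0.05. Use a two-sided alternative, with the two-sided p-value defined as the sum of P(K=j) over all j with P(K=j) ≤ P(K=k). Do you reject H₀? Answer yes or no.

Exact binomial: n=30, k=16, p₀=1/5=0.2000
P(X=j) = C(n,j)·p₀^j·(1−p₀)^(n−j); p = Σ P(X=j) over j with P(X=j) ≤ P(X=16)
p-value (two-sided) = 0.00005
At α=0.05: p < α → reject H₀

reject H₀: yes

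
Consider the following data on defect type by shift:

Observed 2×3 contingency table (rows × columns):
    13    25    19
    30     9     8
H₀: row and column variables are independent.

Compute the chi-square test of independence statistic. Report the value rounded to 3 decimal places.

Row totals [57, 47], col totals [43, 34, 27], n=104
χ² = (13−23.57)²/23.57 + (25−18.63)²/18.63 + (19−14.80)²/14.80 + (30−19.43)²/19.43 + (9−15.37)²/15.37 + (8−12.20)²/12.20 = 17.9361
df = 2

test statistic = 17.936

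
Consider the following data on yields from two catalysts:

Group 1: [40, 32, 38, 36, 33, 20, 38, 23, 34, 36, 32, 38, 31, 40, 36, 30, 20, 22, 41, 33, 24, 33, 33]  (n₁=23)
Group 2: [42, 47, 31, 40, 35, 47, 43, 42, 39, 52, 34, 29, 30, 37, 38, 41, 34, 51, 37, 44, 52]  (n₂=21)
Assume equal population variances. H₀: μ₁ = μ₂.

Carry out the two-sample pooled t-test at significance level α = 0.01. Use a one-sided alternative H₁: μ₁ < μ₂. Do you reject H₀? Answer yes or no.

x̄₁=32.304, s₁=6.427, n₁=23
x̄₂=40.238, s₂=6.935, n₂=21
s_p² = [22·6.427² + 20·6.935²]/42 = 44.5400
SE = √(s_p²·(1/23+1/21)) = 2.0143
t = (32.304−40.238)/2.0143 = -3.9387
df = 42
p-value (one-sided, H₁ less) = 0.00015
At α=0.01: p < α → reject H₀

reject H₀: yes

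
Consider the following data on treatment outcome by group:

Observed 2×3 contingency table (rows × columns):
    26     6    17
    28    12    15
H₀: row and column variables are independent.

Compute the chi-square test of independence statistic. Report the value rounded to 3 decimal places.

test statistic = 1.859

Row totals [49, 55], col totals [54, 18, 32], n=104
χ² = (26−25.44)²/25.44 + (6−8.48)²/8.48 + (17−15.08)²/15.08 + (28−28.56)²/28.56 + (12−9.52)²/9.52 + (15−16.92)²/16.92 = 1.8591
df = 2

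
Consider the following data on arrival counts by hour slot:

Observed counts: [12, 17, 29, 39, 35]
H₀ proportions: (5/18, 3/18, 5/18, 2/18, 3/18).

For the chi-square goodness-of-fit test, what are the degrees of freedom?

degrees of freedom = 4

df = k − 1 = 5 − 1 = 4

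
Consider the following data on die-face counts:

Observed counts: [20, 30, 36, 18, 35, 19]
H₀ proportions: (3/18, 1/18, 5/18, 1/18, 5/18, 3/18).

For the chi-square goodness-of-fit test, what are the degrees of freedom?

degrees of freedom = 5

df = k − 1 = 6 − 1 = 5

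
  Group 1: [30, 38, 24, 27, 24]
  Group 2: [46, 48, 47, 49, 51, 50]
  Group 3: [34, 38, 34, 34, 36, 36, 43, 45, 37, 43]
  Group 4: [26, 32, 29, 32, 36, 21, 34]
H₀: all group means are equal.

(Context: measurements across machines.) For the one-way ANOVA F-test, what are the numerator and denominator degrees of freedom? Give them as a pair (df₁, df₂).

k = 4 groups, N = 28 total
df = (k−1, N−k) = (4−1, 28−4) = (3, 24)

degrees of freedom = [3, 24]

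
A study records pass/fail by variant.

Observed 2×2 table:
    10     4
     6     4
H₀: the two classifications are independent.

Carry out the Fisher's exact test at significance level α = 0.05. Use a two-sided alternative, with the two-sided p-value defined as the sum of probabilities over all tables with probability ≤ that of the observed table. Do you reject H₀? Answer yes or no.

reject H₀: no

Margins: r₁=14, r₂=10, c₁=16, c₂=8, n=24
p_obs = C(14,10)·C(10,6)/C(24,16); sum pmf over tables with pmf ≤ p_obs
p-value (two-sided) = 0.67335
At α=0.05: p ≥ α → fail to reject H₀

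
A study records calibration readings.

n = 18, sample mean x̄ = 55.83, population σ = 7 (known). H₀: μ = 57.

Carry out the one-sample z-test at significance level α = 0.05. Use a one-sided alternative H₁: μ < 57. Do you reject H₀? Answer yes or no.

reject H₀: no

SE = σ/√n = 7/√18 = 1.6499
z = (x̄−μ₀)/SE = (55.83−57)/1.6499 = -0.7091
p-value (one-sided, H₁ less) = 0.23912
At α=0.05: p ≥ α → fail to reject H₀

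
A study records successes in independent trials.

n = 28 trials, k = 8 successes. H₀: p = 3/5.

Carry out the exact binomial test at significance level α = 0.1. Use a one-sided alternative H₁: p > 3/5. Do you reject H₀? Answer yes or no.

reject H₀: no

Exact binomial: n=28, k=8, p₀=3/5=0.6000
P(X≥8) from Σ C(n,i)·p₀^i·(1−p₀)^(n−i)
p-value (one-sided, H₁ greater) = 0.99982
At α=0.1: p ≥ α → fail to reject H₀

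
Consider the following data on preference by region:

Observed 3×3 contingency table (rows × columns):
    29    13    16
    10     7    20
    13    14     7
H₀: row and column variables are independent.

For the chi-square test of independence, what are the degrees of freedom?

df = (r−1)(c−1) = (3−1)·(3−1) = 4

degrees of freedom = 4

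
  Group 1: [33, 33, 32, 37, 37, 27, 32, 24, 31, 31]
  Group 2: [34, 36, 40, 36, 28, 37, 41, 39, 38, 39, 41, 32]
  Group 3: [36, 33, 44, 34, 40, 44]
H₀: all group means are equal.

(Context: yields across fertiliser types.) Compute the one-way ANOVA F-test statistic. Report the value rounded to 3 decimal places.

Group means [31.70, 36.75, 38.50], grand mean 35.321
SSB = Σnᵢ(x̄ᵢ−x̄)² = 216.257; SSW = ΣΣ(x−x̄ᵢ)² = 427.850
MSB = 216.257/2 = 108.1286; MSW = 427.850/25 = 17.1140
F = MSB/MSW = 6.3181
df = (2, 25)

test statistic = 6.318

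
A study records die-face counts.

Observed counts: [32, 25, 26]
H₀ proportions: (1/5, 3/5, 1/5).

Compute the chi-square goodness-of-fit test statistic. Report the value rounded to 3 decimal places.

test statistic = 31.960

n = 83; E_i = n·p_i = [16.60, 49.80, 16.60]
χ² = (32−16.60)²/16.60 + (25−49.80)²/49.80 + (26−16.60)²/16.60 = 31.9598
df = 2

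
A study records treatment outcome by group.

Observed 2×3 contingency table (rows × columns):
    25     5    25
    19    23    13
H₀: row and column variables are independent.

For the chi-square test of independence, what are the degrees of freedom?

degrees of freedom = 2

df = (r−1)(c−1) = (2−1)·(3−1) = 2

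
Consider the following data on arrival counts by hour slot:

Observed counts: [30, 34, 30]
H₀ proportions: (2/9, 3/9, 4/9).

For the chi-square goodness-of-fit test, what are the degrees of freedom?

df = k − 1 = 3 − 1 = 2

degrees of freedom = 2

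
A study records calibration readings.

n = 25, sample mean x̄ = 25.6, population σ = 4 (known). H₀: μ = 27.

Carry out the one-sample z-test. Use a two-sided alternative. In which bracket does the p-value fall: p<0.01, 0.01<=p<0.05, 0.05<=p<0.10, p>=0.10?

SE = σ/√n = 4/√25 = 0.8000
z = (x̄−μ₀)/SE = (25.6−27)/0.8000 = -1.7500
p-value (two-sided) = 0.08012
→ bracket: 0.05<=p<0.10

p-value bracket: 0.05<=p<0.10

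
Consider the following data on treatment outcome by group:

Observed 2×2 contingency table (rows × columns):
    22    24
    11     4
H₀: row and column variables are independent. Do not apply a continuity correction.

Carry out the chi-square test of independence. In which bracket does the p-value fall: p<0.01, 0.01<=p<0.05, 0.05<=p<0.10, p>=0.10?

p-value bracket: 0.05<=p<0.10

Row totals [46, 15], col totals [33, 28], n=61
χ² = (22−24.89)²/24.89 + (24−21.11)²/21.11 + (11−8.11)²/8.11 + (4−6.89)²/6.89 = 2.9637
df = 1
p-value (upper-tail) = 0.08515
→ bracket: 0.05<=p<0.10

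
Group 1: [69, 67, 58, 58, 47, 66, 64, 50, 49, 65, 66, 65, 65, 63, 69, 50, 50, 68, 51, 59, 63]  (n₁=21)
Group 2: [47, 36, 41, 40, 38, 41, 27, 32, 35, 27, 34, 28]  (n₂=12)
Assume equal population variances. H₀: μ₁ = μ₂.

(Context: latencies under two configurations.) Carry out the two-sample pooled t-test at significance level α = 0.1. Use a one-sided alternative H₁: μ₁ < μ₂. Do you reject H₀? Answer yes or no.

x̄₁=60.095, s₁=7.536, n₁=21
x̄₂=35.500, s₂=6.289, n₂=12
s_p² = [20·7.536² + 11·6.289²]/31 = 50.6713
SE = √(s_p²·(1/21+1/12)) = 2.5760
t = (60.095−35.500)/2.5760 = 9.5480
df = 31
p-value (one-sided, H₁ less) = 1.00000
At α=0.1: p ≥ α → fail to reject H₀

reject H₀: no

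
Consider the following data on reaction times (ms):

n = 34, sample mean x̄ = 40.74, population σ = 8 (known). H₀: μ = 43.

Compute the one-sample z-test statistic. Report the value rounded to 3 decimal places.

test statistic = -1.647

SE = σ/√n = 8/√34 = 1.3720
z = (x̄−μ₀)/SE = (40.74−43)/1.3720 = -1.6472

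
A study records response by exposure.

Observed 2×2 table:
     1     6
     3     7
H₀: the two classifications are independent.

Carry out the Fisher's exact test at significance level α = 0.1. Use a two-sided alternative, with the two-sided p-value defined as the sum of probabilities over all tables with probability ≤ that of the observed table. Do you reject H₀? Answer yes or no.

reject H₀: no

Margins: r₁=7, r₂=10, c₁=4, c₂=13, n=17
p_obs = C(7,1)·C(10,3)/C(17,4); sum pmf over tables with pmf ≤ p_obs
p-value (two-sided) = 0.60294
At α=0.1: p ≥ α → fail to reject H₀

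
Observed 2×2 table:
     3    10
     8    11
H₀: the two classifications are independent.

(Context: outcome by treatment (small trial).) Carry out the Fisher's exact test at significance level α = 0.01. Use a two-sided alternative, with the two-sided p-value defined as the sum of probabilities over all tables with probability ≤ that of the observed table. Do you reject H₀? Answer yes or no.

reject H₀: no

Margins: r₁=13, r₂=19, c₁=11, c₂=21, n=32
p_obs = C(13,3)·C(19,8)/C(32,11); sum pmf over tables with pmf ≤ p_obs
p-value (two-sided) = 0.45013
At α=0.01: p ≥ α → fail to reject H₀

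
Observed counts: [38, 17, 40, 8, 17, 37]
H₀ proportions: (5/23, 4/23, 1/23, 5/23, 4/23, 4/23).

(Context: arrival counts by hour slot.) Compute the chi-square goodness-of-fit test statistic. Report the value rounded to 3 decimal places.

n = 157; E_i = n·p_i = [34.13, 27.30, 6.83, 34.13, 27.30, 27.30]
χ² = (38−34.13)²/34.13 + (17−27.30)²/27.30 + (40−6.83)²/6.83 + (8−34.13)²/34.13 + (17−27.30)²/27.30 + (37−27.30)²/27.30 = 192.8857
df = 5

test statistic = 192.886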